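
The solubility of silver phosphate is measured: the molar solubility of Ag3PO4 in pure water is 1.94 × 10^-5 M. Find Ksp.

Ag3PO4(s) ⇌ 3 Ag^+ + PO4^3-
For each mole of Ag3PO4 that dissolves: [Ag^+] = 3s, [PO4^3-] = s.
Ksp = [Ag^+]^3[PO4^3-]
Ksp = (3s)^3s = 27s^4
With s = 1.94 × 10^-5: Ksp = 3.82 × 10^-18

Ksp ≈ 3.82e-18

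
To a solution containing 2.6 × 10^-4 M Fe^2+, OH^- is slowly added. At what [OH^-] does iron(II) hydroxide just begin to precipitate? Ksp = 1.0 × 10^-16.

Fe(OH)2(s) ⇌ Fe^2+ + 2 OH^-
Ksp = [Fe^2+][OH^-]^2
Precipitation begins when Q = Ksp. With [Fe^2+] = 2.6 × 10^-4 M:
1.0 × 10^-16 = (2.6 × 10^-4) × [OH^-]^2
[OH^-] = (1.0 × 10^-16 / 2.6 x 10^-4)^(1/2) = 6.2 x 10^-7 M

[OH^-] ≈ 6.2e-7 M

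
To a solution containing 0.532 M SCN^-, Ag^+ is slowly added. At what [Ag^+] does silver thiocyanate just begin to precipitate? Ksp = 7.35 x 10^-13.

AgSCN(s) <=> Ag^+ + SCN^-
Ksp = [Ag^+][SCN^-]
Precipitation begins when Q = Ksp. With [SCN^-] = 0.532 M:
7.35 x 10^-13 = (0.532) × [Ag^+]
[Ag^+] = (7.35 x 10^-13 / 5.32 × 10^-1) = 1.38 × 10^-12 M

[Ag^+] ≈ 1.38 × 10^-12 M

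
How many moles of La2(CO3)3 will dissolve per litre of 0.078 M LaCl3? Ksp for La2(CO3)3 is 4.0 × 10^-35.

s = 6.2e-12 M

La2(CO3)3(s) <=> 2 La^3+(aq) + 3 CO3^2-(aq)
Ksp = [La^3+]^2[CO3^2-]^3
If s mol/L dissolves here, [La^3+] = 0.078 + 2s ≈ 0.078, [CO3^2-] = 3s (common-ion effect: La^3+ is already 0.078 M).
Ksp ≈ (0.078)^2 × (3s)^3
s = 6.2 × 10^-12 M
Check: 2s = 1.2 x 10^-11 ≪ 0.078, so the approximation is valid.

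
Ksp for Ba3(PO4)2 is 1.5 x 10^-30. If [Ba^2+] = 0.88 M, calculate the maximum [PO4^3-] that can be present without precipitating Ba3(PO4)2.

[PO4^3-] = 1.5e-15 M

Ba3(PO4)2(s) ⇌ 3 Ba^2+(aq) + 2 PO4^3-(aq)
Ksp = [Ba^2+]^3[PO4^3-]^2
Precipitation begins when Q = Ksp. With [Ba^2+] = 0.88 M:
1.5 x 10^-30 = (0.88)^3 × [PO4^3-]^2
[PO4^3-] = (1.5 x 10^-30 / 6.81 × 10^-1)^(1/2) = 1.5 × 10^-15 M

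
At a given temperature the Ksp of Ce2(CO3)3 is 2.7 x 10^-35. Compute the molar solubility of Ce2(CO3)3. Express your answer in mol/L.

Ce2(CO3)3(s) ⇌ 2 Ce^3+(aq) + 3 CO3^2-(aq)
Ksp = [Ce^3+]^2[CO3^2-]^3
With molar solubility s: [Ce^3+] = 2s, [CO3^2-] = 3s.
So Ksp = (2s)^2 × (3s)^3 = 108s^5
s = (2.7 x 10^-35 / 108)^(1/5) = 4.8 × 10^-8 M

s = 4.8 × 10^-8 M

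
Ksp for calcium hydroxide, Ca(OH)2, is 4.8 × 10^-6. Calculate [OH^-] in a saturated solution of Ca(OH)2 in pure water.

Ca(OH)2(s) ⇌ Ca^2+(aq) + 2 OH^-(aq)
Ksp = [Ca^2+][OH^-]^2
With molar solubility s: [Ca^2+] = s, [OH^-] = 2s.
Substituting: Ksp = s(2s)^2 = 4s^3
s = (4.8 × 10^-6 / 4)^(1/3) = 1.06 × 10^-2 M
[OH^-] = 2s = 2.1 × 10^-2 M

2.1e-2 M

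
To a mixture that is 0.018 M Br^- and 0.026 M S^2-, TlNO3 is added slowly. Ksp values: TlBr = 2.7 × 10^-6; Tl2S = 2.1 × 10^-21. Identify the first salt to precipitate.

Tl2S

Precipitation of each salt starts when its ion product equals its Ksp.
For TlBr: 2.7 × 10^-6 = 0.018 × [Tl^+]  ⇒  [Tl^+] = 1.5 × 10^-4 M.
For Tl2S: 2.1 × 10^-21 = 0.026 × [Tl^+]^2  ⇒  [Tl^+] = 2.8 × 10^-10 M.
The salt with the lower threshold [Tl^+] precipitates first: Tl2S.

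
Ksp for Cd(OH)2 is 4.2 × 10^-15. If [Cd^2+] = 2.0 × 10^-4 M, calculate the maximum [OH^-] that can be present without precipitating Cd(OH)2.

[OH^-] ≈ 4.6e-6 M

Cd(OH)2(s) ⇌ Cd^2+ + 2 OH^-
Ksp = [Cd^2+][OH^-]^2
Precipitation begins when Q = Ksp. With [Cd^2+] = 2.0 × 10^-4 M:
4.2 × 10^-15 = (2.0 × 10^-4) × [OH^-]^2
[OH^-] = (4.2 × 10^-15 / 2.0 × 10^-4)^(1/2) = 4.6 × 10^-6 M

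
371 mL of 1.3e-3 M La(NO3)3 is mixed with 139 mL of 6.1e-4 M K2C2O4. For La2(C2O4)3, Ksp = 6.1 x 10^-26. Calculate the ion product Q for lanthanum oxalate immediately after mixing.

Total volume = 371 + 139 = 510 mL.
[La^3+] = 1.3 x 10^-3 × (371/510) = 9.46 x 10^-4 M
[C2O4^2-] = 6.1 x 10^-4 × (139/510) = 1.66 x 10^-4 M
La2(C2O4)3(s) ⇌ 2 La^3+(aq) + 3 C2O4^2-(aq), so Q = [La^3+]^2[C2O4^2-]^3
Q = (9.46 × 10^-4)^2(1.66 × 10^-4)^3 = 4.1 × 10^-18
Q > Ksp, so La2(C2O4)3 will precipitate.

Q = 4.1 × 10^-18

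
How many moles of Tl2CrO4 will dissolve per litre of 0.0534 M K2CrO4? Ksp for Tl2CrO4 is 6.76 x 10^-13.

Tl2CrO4(s) ⇌ 2 Tl^+(aq) + CrO4^2-(aq)
Ksp = [Tl^+]^2[CrO4^2-]
If s mol/L dissolves here, [Tl^+] = 2s, [CrO4^2-] = 0.0534 + s ≈ 0.0534 (Ksp is small, so little additional dissolves).
Ksp ≈ (2s)^2 × 0.0534
s = 1.78 × 10^-6 M
Check: s = 1.8 × 10^-6 ≪ 0.0534, so the approximation is valid.

s = 1.78 × 10^-6 M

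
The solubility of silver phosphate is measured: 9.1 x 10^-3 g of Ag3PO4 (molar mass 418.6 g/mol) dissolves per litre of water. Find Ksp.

Ksp ≈ 6.0 x 10^-18

Molar solubility s = (9.1 x 10^-3 g/L) / (418.6 g/mol) = 2.17 × 10^-5 M.
Ag3PO4(s) ⇌ 3 Ag^+ + PO4^3-
If s mol/L of Ag3PO4 dissolves, [Ag^+] = 3s and [PO4^3-] = s.
Ksp = [Ag^+]^3[PO4^3-]
Ksp = (3s)^3s = 27s^4
With s = 2.17 x 10^-5: Ksp = 6.0 × 10^-18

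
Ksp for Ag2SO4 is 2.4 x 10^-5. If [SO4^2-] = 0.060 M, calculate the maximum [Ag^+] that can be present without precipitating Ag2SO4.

[Ag^+] ≈ 2.0e-2 M

Ag2SO4(s) ⇌ 2 Ag^+(aq) + SO4^2-(aq)
Ksp = [Ag^+]^2[SO4^2-]
Precipitation begins when Q = Ksp. With [SO4^2-] = 0.060 M:
2.4 x 10^-5 = (0.060) × [Ag^+]^2
[Ag^+] = (2.4 x 10^-5 / 6.0 × 10^-2)^(1/2) = 2.0 x 10^-2 M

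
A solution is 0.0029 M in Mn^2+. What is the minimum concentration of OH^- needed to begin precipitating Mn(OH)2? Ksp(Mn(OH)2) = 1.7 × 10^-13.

[OH^-] ≈ 7.7e-6 M

Mn(OH)2(s) ⇌ Mn^2+ + 2 OH^-
Ksp = [Mn^2+][OH^-]^2
Precipitation begins when Q = Ksp. With [Mn^2+] = 0.0029 M:
1.7 × 10^-13 = (0.0029) × [OH^-]^2
[OH^-] = (1.7 × 10^-13 / 2.9 x 10^-3)^(1/2) = 7.7 × 10^-6 M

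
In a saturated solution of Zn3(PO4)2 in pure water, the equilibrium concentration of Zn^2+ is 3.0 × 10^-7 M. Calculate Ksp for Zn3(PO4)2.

Zn3(PO4)2(s) ⇌ 3 Zn^2+ + 2 PO4^3-
Stoichiometry gives [PO4^3-] = (2/3)[Zn^2+] = 2.00 × 10^-7 M.
Ksp = [Zn^2+]^3[PO4^3-]^2
Ksp = (3.0 × 10^-7)^3 × (2.00 x 10^-7)^2 = 1.1 × 10^-33

1.1 × 10^-33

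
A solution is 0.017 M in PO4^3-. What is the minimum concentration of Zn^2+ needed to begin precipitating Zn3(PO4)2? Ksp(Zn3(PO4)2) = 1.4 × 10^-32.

[Zn^2+] ≈ 3.6e-10 M

Zn3(PO4)2(s) <=> 3 Zn^2+ + 2 PO4^3-
Ksp = [Zn^2+]^3[PO4^3-]^2
Precipitation begins when Q = Ksp. With [PO4^3-] = 0.017 M:
1.4 × 10^-32 = (0.017)^2 × [Zn^2+]^3
[Zn^2+] = (1.4 × 10^-32 / 2.89 × 10^-4)^(1/3) = 3.6 x 10^-10 M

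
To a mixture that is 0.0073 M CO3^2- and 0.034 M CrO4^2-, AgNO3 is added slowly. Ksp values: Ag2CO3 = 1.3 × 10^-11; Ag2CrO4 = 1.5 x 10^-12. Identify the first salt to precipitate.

Precipitation of each salt starts when its ion product equals its Ksp.
For Ag2CO3: 1.3 × 10^-11 = 0.0073 × [Ag^+]^2  ⇒  [Ag^+] = 4.2 × 10^-5 M.
For Ag2CrO4: 1.5 x 10^-12 = 0.034 × [Ag^+]^2  ⇒  [Ag^+] = 6.6 × 10^-6 M.
The salt with the lower threshold [Ag^+] precipitates first: Ag2CrO4.

Ag2CrO4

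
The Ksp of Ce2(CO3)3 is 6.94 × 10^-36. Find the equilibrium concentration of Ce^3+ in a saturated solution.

Ce2(CO3)3(s) <=> 2 Ce^3+(aq) + 3 CO3^2-(aq)
Ksp = [Ce^3+]^2[CO3^2-]^3
With molar solubility s: [Ce^3+] = 2s, [CO3^2-] = 3s.
Substituting: Ksp = (2s)^2(3s)^3 = 108s^5
s^5 = 6.94 × 10^-36 / 108, so s = 3.644 × 10^-8 M
[Ce^3+] = 2s = 7.29 x 10^-8 M

7.29 × 10^-8 M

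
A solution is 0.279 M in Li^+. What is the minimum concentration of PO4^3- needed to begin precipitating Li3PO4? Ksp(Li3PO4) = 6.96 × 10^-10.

Li3PO4(s) <=> 3 Li^+(aq) + PO4^3-(aq)
Ksp = [Li^+]^3[PO4^3-]
Precipitation begins when Q = Ksp. With [Li^+] = 0.279 M:
6.96 × 10^-10 = (0.279)^3 × [PO4^3-]
[PO4^3-] = (6.96 × 10^-10 / 2.172 x 10^-2) = 3.20 × 10^-8 M

[PO4^3-] ≈ 3.20 × 10^-8 M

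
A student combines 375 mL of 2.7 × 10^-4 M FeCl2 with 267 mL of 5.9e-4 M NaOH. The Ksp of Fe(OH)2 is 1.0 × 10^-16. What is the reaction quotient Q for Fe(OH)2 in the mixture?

Total volume = 375 + 267 = 642 mL.
[Fe^2+] = 2.7 × 10^-4 × (375/642) = 1.58 x 10^-4 M
[OH^-] = 5.9 × 10^-4 × (267/642) = 2.45 x 10^-4 M
Fe(OH)2(s) ⇌ Fe^2+ + 2 OH^-, so Q = [Fe^2+][OH^-]^2
Q = (1.58 x 10^-4)(2.45 x 10^-4)^2 = 9.5 x 10^-12
Q > Ksp, so Fe(OH)2 will precipitate.

Q = 9.5 x 10^-12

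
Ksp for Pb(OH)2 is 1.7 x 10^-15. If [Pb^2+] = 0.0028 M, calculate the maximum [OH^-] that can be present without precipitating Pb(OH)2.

[OH^-] = 7.8e-7 M

Pb(OH)2(s) ⇌ Pb^2+(aq) + 2 OH^-(aq)
Ksp = [Pb^2+][OH^-]^2
Precipitation begins when Q = Ksp. With [Pb^2+] = 0.0028 M:
1.7 x 10^-15 = (0.0028) × [OH^-]^2
[OH^-] = (1.7 x 10^-15 / 2.8 x 10^-3)^(1/2) = 7.8 × 10^-7 M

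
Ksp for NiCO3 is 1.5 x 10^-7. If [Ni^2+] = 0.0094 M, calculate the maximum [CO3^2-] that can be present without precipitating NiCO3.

[CO3^2-] ≈ 1.6 × 10^-5 M

NiCO3(s) ⇌ Ni^2+(aq) + CO3^2-(aq)
Ksp = [Ni^2+][CO3^2-]
Precipitation begins when Q = Ksp. With [Ni^2+] = 0.0094 M:
1.5 x 10^-7 = (0.0094) × [CO3^2-]
[CO3^2-] = (1.5 x 10^-7 / 9.4 × 10^-3) = 1.6 × 10^-5 M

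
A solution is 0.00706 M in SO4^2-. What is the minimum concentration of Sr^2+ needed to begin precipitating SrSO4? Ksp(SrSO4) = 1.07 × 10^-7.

[Sr^2+] = 1.52 × 10^-5 M

SrSO4(s) ⇌ Sr^2+(aq) + SO4^2-(aq)
Ksp = [Sr^2+][SO4^2-]
Precipitation begins when Q = Ksp. With [SO4^2-] = 0.00706 M:
1.07 × 10^-7 = (0.00706) × [Sr^2+]
[Sr^2+] = (1.07 × 10^-7 / 7.06 × 10^-3) = 1.52 × 10^-5 M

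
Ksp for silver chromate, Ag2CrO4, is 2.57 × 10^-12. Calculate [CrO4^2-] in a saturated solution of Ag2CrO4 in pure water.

Ag2CrO4(s) ⇌ 2 Ag^+ + CrO4^2-
Ksp = [Ag^+]^2[CrO4^2-]
For each mole of Ag2CrO4 that dissolves: [Ag^+] = 2s, [CrO4^2-] = s.
Ksp = (2s)^2s = 4s^3
s^3 = 2.57 × 10^-12 / 4, so s = 8.629 × 10^-5 M
[CrO4^2-] = s = 8.63 × 10^-5 M

8.63 x 10^-5 M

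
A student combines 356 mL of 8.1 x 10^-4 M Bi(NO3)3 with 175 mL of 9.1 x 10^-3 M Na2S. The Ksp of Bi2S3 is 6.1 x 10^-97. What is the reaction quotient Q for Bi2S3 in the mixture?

Q = 8.0e-15

Total volume = 356 + 175 = 531 mL.
[Bi^3+] = 8.1 x 10^-4 × (356/531) = 5.43 × 10^-4 M
[S^2-] = 9.1 × 10^-3 × (175/531) = 3.00 × 10^-3 M
Bi2S3(s) ⇌ 2 Bi^3+ + 3 S^2-, so Q = [Bi^3+]^2[S^2-]^3
Q = (5.43 x 10^-4)^2(3.00 × 10^-3)^3 = 8.0 × 10^-15
Q > Ksp, so Bi2S3 will precipitate.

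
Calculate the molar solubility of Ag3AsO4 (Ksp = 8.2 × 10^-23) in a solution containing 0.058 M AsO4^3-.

Ag3AsO4(s) ⇌ 3 Ag^+ + AsO4^3-
Ksp = [Ag^+]^3[AsO4^3-]
Let s be the molar solubility in this solution. [Ag^+] = 3s, [AsO4^3-] = 0.058 + s ≈ 0.058 (common-ion effect: AsO4^3- is already 0.058 M).
Ksp ≈ (3s)^3 × 0.058
s = 3.7 × 10^-8 M
Check: s = 3.7 × 10^-8 ≪ 0.058, so the approximation is valid.

s = 3.7 × 10^-8 M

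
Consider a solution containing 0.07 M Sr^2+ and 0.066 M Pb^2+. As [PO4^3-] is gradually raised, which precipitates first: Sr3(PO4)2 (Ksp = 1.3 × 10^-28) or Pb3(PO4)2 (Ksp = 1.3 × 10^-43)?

Each salt begins to precipitate when Q = Ksp, i.e. when [PO4^3-] reaches its threshold.
For Sr3(PO4)2: 1.3 × 10^-28 = (0.07)^3 × [PO4^3-]^2  ⇒  [PO4^3-] = 6.2 × 10^-13 M.
For Pb3(PO4)2: 1.3 × 10^-43 = (0.066)^3 × [PO4^3-]^2  ⇒  [PO4^3-] = 2.1 x 10^-20 M.
The salt with the lower threshold [PO4^3-] precipitates first: Pb3(PO4)2.

Pb3(PO4)2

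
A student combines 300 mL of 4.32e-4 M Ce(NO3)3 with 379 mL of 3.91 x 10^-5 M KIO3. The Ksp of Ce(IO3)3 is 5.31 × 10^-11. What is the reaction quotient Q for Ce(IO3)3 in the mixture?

Total volume = 300 + 379 = 679 mL.
[Ce^3+] = 4.32 × 10^-4 × (300/679) = 1.909 × 10^-4 M
[IO3^-] = 3.91 x 10^-5 × (379/679) = 2.182 × 10^-5 M
Ce(IO3)3(s) ⇌ Ce^3+ + 3 IO3^-, so Q = [Ce^3+][IO3^-]^3
Q = (1.909 x 10^-4)(2.182 × 10^-5)^3 = 1.98 x 10^-18
Q < Ksp, so no precipitate of Ce(IO3)3 forms.

Q = 1.98 x 10^-18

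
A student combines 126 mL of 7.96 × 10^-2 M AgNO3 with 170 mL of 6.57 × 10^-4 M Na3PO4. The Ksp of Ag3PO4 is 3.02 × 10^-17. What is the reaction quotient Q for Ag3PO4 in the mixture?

Total volume = 126 + 170 = 296 mL.
[Ag^+] = 7.96 × 10^-2 × (126/296) = 3.388 × 10^-2 M
[PO4^3-] = 6.57 x 10^-4 × (170/296) = 3.773 x 10^-4 M
Ag3PO4(s) <=> 3 Ag^+ + PO4^3-, so Q = [Ag^+]^3[PO4^3-]
Q = (3.388 × 10^-2)^3(3.773 × 10^-4) = 1.47 x 10^-8
Q > Ksp, so Ag3PO4 will precipitate.

Q ≈ 1.47 x 10^-8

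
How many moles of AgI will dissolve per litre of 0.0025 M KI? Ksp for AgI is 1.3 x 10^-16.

s = 5.2 x 10^-14 M

AgI(s) ⇌ Ag^+(aq) + I^-(aq)
Ksp = [Ag^+][I^-]
Let s be the molar solubility in this solution. [Ag^+] = s, [I^-] = 0.0025 + s ≈ 0.0025 (Ksp is small, so little additional dissolves).
Ksp ≈ s × 0.0025
s = 5.2 × 10^-14 M
Check: s = 5.2 × 10^-14 ≪ 0.0025, so the approximation is valid.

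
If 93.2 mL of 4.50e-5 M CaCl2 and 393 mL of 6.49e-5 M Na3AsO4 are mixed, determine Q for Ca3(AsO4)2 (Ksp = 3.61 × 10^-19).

Total volume = 93.2 + 393 = 486.2 mL.
[Ca^2+] = 4.50 × 10^-5 × (93.2/486.2) = 8.626 × 10^-6 M
[AsO4^3-] = 6.49 × 10^-5 × (393/486.2) = 5.246 x 10^-5 M
Ca3(AsO4)2(s) ⇌ 3 Ca^2+(aq) + 2 AsO4^3-(aq), so Q = [Ca^2+]^3[AsO4^3-]^2
Q = (8.626 x 10^-6)^3(5.246 × 10^-5)^2 = 1.77 x 10^-24
Q < Ksp, so no precipitate of Ca3(AsO4)2 forms.

Q = 1.77e-24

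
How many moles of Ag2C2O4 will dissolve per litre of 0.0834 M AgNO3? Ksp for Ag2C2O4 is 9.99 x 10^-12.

s = 1.44e-9 M

Ag2C2O4(s) ⇌ 2 Ag^+(aq) + C2O4^2-(aq)
Ksp = [Ag^+]^2[C2O4^2-]
Let s = moles of Ag2C2O4 that dissolve per litre. [Ag^+] = 0.0834 + 2s ≈ 0.0834, [C2O4^2-] = s (since Ag^+ from AgNO3 dominates).
Ksp ≈ (0.0834)^2 × s
s = 1.44 × 10^-9 M
Check: 2s = 2.9 × 10^-9 ≪ 0.0834, so the approximation is valid.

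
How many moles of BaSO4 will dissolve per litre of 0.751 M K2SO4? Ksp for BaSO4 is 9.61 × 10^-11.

1.28 x 10^-10 M

BaSO4(s) ⇌ Ba^2+(aq) + SO4^2-(aq)
Ksp = [Ba^2+][SO4^2-]
If s mol/L dissolves here, [Ba^2+] = s, [SO4^2-] = 0.751 + s ≈ 0.751 (common-ion effect: SO4^2- is already 0.751 M).
Ksp ≈ s × 0.751
s = 1.28 x 10^-10 M
Check: s = 1.3 × 10^-10 ≪ 0.751, so the approximation is valid.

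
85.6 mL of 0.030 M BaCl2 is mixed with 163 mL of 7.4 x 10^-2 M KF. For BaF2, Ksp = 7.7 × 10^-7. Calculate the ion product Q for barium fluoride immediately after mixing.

Total volume = 85.6 + 163 = 248.6 mL.
[Ba^2+] = 3.0 x 10^-2 × (85.6/248.6) = 1.03 × 10^-2 M
[F^-] = 7.4 × 10^-2 × (163/248.6) = 4.85 × 10^-2 M
BaF2(s) ⇌ Ba^2+ + 2 F^-, so Q = [Ba^2+][F^-]^2
Q = (1.03 x 10^-2)(4.85 x 10^-2)^2 = 2.4 × 10^-5
Q > Ksp, so BaF2 will precipitate.

Q = 2.4 × 10^-5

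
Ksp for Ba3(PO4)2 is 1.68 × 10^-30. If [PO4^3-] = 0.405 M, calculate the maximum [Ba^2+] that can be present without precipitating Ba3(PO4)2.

Ba3(PO4)2(s) ⇌ 3 Ba^2+ + 2 PO4^3-
Ksp = [Ba^2+]^3[PO4^3-]^2
Precipitation begins when Q = Ksp. With [PO4^3-] = 0.405 M:
1.68 × 10^-30 = (0.405)^2 × [Ba^2+]^3
[Ba^2+] = (1.68 × 10^-30 / 1.640 × 10^-1)^(1/3) = 2.17 × 10^-10 M

2.17e-10 M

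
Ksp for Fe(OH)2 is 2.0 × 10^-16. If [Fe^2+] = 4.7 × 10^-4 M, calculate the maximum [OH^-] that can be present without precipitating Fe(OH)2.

6.5e-7 M

Fe(OH)2(s) <=> Fe^2+(aq) + 2 OH^-(aq)
Ksp = [Fe^2+][OH^-]^2
Precipitation begins when Q = Ksp. With [Fe^2+] = 4.7 × 10^-4 M:
2.0 × 10^-16 = (4.7 × 10^-4) × [OH^-]^2
[OH^-] = (2.0 × 10^-16 / 4.7 × 10^-4)^(1/2) = 6.5 × 10^-7 M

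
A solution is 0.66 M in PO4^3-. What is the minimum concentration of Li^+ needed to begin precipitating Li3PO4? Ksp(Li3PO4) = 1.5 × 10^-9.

1.3 x 10^-3 M

Li3PO4(s) ⇌ 3 Li^+(aq) + PO4^3-(aq)
Ksp = [Li^+]^3[PO4^3-]
Precipitation begins when Q = Ksp. With [PO4^3-] = 0.66 M:
1.5 × 10^-9 = (0.66) × [Li^+]^3
[Li^+] = (1.5 × 10^-9 / 6.6 × 10^-1)^(1/3) = 1.3 × 10^-3 M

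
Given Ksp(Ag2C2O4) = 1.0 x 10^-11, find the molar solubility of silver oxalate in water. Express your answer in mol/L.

s ≈ 1.4 × 10^-4 M

Ag2C2O4(s) ⇌ 2 Ag^+(aq) + C2O4^2-(aq)
Ksp = [Ag^+]^2[C2O4^2-]
If s mol/L of Ag2C2O4 dissolves, [Ag^+] = 2s and [C2O4^2-] = s.
So Ksp = (2s)^2 × s = 4s^3
Solving, s = (1.0 x 10^-11/4)^(1/3) = 1.4 x 10^-4 M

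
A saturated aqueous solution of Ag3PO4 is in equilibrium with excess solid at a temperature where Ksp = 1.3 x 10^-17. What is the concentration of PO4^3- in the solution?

2.6e-5 M

Ag3PO4(s) ⇌ 3 Ag^+ + PO4^3-
Ksp = [Ag^+]^3[PO4^3-]
With molar solubility s: [Ag^+] = 3s, [PO4^3-] = s.
Ksp = (3s)^3s = 27s^4
s^4 = 1.3 x 10^-17 / 27, so s = 2.63 × 10^-5 M
[PO4^3-] = s = 2.6 × 10^-5 M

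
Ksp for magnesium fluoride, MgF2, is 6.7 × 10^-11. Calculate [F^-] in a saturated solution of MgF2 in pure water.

[F^-] ≈ 5.1 × 10^-4 M

MgF2(s) ⇌ Mg^2+ + 2 F^-
Ksp = [Mg^2+][F^-]^2
For each mole of MgF2 that dissolves: [Mg^2+] = s, [F^-] = 2s.
Substituting: Ksp = s(2s)^2 = 4s^3
s^3 = 6.7 × 10^-11 / 4, so s = 2.56 × 10^-4 M
[F^-] = 2s = 5.1 × 10^-4 M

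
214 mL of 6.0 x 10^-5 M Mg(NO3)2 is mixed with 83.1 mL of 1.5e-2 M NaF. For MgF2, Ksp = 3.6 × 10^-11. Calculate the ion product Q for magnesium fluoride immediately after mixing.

Total volume = 214 + 83.1 = 297.1 mL.
[Mg^2+] = 6.0 × 10^-5 × (214/297.1) = 4.32 x 10^-5 M
[F^-] = 1.5 × 10^-2 × (83.1/297.1) = 4.20 x 10^-3 M
MgF2(s) ⇌ Mg^2+(aq) + 2 F^-(aq), so Q = [Mg^2+][F^-]^2
Q = (4.32 × 10^-5)(4.20 × 10^-3)^2 = 7.6 × 10^-10
Q > Ksp, so MgF2 will precipitate.

Q ≈ 7.6 × 10^-10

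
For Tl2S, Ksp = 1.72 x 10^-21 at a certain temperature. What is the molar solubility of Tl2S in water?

s ≈ 7.55 × 10^-8 M

Tl2S(s) ⇌ 2 Tl^+ + S^2-
Ksp = [Tl^+]^2[S^2-]
If s mol/L of Tl2S dissolves, [Tl^+] = 2s and [S^2-] = s.
Ksp = (2s)^2s = 4s^3
s^3 = 1.72 x 10^-21 / 4, so s = 7.55 x 10^-8 M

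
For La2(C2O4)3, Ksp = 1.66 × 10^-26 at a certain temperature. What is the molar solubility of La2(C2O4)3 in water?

La2(C2O4)3(s) ⇌ 2 La^3+ + 3 C2O4^2-
Ksp = [La^3+]^2[C2O4^2-]^3
With molar solubility s: [La^3+] = 2s, [C2O4^2-] = 3s.
Ksp = (2s)^2(3s)^3 = 108s^5
Solving, s = (1.66 × 10^-26/108)^(1/5) = 2.74 × 10^-6 M

s ≈ 2.74e-6 M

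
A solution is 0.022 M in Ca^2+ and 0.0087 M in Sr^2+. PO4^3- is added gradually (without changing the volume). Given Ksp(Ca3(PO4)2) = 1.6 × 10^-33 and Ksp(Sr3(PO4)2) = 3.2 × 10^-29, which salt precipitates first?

Ca3(PO4)2

Precipitation of each salt starts when its ion product equals its Ksp.
For Ca3(PO4)2: 1.6 × 10^-33 = (0.022)^3 × [PO4^3-]^2  ⇒  [PO4^3-] = 1.2 × 10^-14 M.
For Sr3(PO4)2: 3.2 × 10^-29 = (0.0087)^3 × [PO4^3-]^2  ⇒  [PO4^3-] = 7.0 × 10^-12 M.
The salt with the lower threshold [PO4^3-] precipitates first: Ca3(PO4)2.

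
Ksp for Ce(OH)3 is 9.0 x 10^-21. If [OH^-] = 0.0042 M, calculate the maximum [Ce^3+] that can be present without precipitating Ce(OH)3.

Ce(OH)3(s) ⇌ Ce^3+(aq) + 3 OH^-(aq)
Ksp = [Ce^3+][OH^-]^3
Precipitation begins when Q = Ksp. With [OH^-] = 0.0042 M:
9.0 x 10^-21 = (0.0042)^3 × [Ce^3+]
[Ce^3+] = (9.0 x 10^-21 / 7.41 × 10^-8) = 1.2 x 10^-13 M

[Ce^3+] ≈ 1.2 × 10^-13 M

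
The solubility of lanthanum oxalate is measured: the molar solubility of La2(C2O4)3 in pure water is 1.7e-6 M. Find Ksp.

La2(C2O4)3(s) ⇌ 2 La^3+ + 3 C2O4^2-
If s mol/L of La2(C2O4)3 dissolves, [La^3+] = 2s and [C2O4^2-] = 3s.
Ksp = [La^3+]^2[C2O4^2-]^3
Substituting: Ksp = (2s)^2(3s)^3 = 108s^5
Ksp = 108 × (1.7 × 10^-6)^5 = 1.5 x 10^-27

1.5 × 10^-27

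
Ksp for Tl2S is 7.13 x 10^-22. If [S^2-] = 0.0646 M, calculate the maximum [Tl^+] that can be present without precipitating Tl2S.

1.05e-10 M

Tl2S(s) <=> 2 Tl^+(aq) + S^2-(aq)
Ksp = [Tl^+]^2[S^2-]
Precipitation begins when Q = Ksp. With [S^2-] = 0.0646 M:
7.13 x 10^-22 = (0.0646) × [Tl^+]^2
[Tl^+] = (7.13 x 10^-22 / 6.46 × 10^-2)^(1/2) = 1.05 x 10^-10 M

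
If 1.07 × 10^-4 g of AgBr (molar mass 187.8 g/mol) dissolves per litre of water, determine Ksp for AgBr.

Ksp ≈ 3.25 × 10^-13

Molar solubility s = (1.07 x 10^-4 g/L) / (187.8 g/mol) = 5.698 x 10^-7 M.
AgBr(s) <=> Ag^+(aq) + Br^-(aq)
For each mole of AgBr that dissolves: [Ag^+] = s, [Br^-] = s.
Ksp = [Ag^+][Br^-]
Ksp = s × s = s^2
With s = 5.698 x 10^-7: Ksp = 3.25 × 10^-13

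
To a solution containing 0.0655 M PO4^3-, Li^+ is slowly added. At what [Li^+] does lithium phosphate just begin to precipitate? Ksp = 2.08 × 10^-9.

[Li^+] = 3.17 x 10^-3 M

Li3PO4(s) ⇌ 3 Li^+ + PO4^3-
Ksp = [Li^+]^3[PO4^3-]
Precipitation begins when Q = Ksp. With [PO4^3-] = 0.0655 M:
2.08 × 10^-9 = (0.0655) × [Li^+]^3
[Li^+] = (2.08 × 10^-9 / 6.55 x 10^-2)^(1/3) = 3.17 × 10^-3 M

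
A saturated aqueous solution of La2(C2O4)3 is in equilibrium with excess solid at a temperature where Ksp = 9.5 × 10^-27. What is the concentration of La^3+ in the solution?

La2(C2O4)3(s) ⇌ 2 La^3+(aq) + 3 C2O4^2-(aq)
Ksp = [La^3+]^2[C2O4^2-]^3
If s mol/L of La2(C2O4)3 dissolves, [La^3+] = 2s and [C2O4^2-] = 3s.
So Ksp = (2s)^2 × (3s)^3 = 108s^5
Solving, s = (9.5 × 10^-27/108)^(1/5) = 2.45 x 10^-6 M
[La^3+] = 2s = 4.9 × 10^-6 M

[La^3+] = 4.9 x 10^-6 M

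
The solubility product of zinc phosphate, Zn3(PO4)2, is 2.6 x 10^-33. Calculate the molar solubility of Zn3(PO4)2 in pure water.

1.2e-7 M

Zn3(PO4)2(s) <=> 3 Zn^2+(aq) + 2 PO4^3-(aq)
Ksp = [Zn^2+]^3[PO4^3-]^2
Let s = molar solubility. Then [Zn^2+] = 3s and [PO4^3-] = 2s.
Ksp = (3s)^3(2s)^2 = 108s^5
s^5 = 2.6 x 10^-33 / 108, so s = 1.2 × 10^-7 M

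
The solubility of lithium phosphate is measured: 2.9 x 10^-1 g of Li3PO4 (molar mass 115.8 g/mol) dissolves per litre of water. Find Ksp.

Molar solubility s = (2.9 × 10^-1 g/L) / (115.8 g/mol) = 2.50 x 10^-3 M.
Li3PO4(s) <=> 3 Li^+ + PO4^3-
For each mole of Li3PO4 that dissolves: [Li^+] = 3s, [PO4^3-] = s.
Ksp = [Li^+]^3[PO4^3-]
Substituting: Ksp = (3s)^3s = 27s^4
Ksp = 27 × (2.50 × 10^-3)^4 = 1.1 x 10^-9

Ksp ≈ 1.1e-9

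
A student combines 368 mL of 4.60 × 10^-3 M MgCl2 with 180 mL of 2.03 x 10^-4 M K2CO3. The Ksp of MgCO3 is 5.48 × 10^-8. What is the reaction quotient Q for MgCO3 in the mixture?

Total volume = 368 + 180 = 548 mL.
[Mg^2+] = 4.60 × 10^-3 × (368/548) = 3.089 × 10^-3 M
[CO3^2-] = 2.03 × 10^-4 × (180/548) = 6.668 × 10^-5 M
MgCO3(s) ⇌ Mg^2+(aq) + CO3^2-(aq), so Q = [Mg^2+][CO3^2-]
Q = (3.089 × 10^-3)(6.668 × 10^-5) = 2.06 x 10^-7
Q > Ksp, so MgCO3 will precipitate.

Q = 2.06 × 10^-7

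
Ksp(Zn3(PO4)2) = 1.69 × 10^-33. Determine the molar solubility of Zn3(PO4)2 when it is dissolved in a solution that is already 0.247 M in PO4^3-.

1.01e-11 M

Zn3(PO4)2(s) <=> 3 Zn^2+(aq) + 2 PO4^3-(aq)
Ksp = [Zn^2+]^3[PO4^3-]^2
Let s = moles of Zn3(PO4)2 that dissolve per litre. [Zn^2+] = 3s, [PO4^3-] = 0.247 + 2s ≈ 0.247 (common-ion effect: PO4^3- is already 0.247 M).
Ksp ≈ (3s)^3 × (0.247)^2
s = 1.01 x 10^-11 M
Check: 2s = 2.0 × 10^-11 ≪ 0.247, so the approximation is valid.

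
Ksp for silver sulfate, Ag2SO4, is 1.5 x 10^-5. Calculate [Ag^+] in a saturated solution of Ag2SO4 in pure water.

Ag2SO4(s) ⇌ 2 Ag^+ + SO4^2-
Ksp = [Ag^+]^2[SO4^2-]
If s mol/L of Ag2SO4 dissolves, [Ag^+] = 2s and [SO4^2-] = s.
Substituting: Ksp = (2s)^2s = 4s^3
s^3 = 1.5 x 10^-5 / 4, so s = 1.55 × 10^-2 M
[Ag^+] = 2s = 3.1 × 10^-2 M

[Ag^+] ≈ 0.031 M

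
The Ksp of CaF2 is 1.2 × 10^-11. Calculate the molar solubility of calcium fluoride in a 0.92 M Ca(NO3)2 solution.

CaF2(s) <=> Ca^2+(aq) + 2 F^-(aq)
Ksp = [Ca^2+][F^-]^2
Let s be the molar solubility in this solution. [Ca^2+] = 0.92 + s ≈ 0.92, [F^-] = 2s (since Ca^2+ from Ca(NO3)2 dominates).
Ksp ≈ 0.92 × (2s)^2
s = 1.8 × 10^-6 M
Check: s = 1.8 × 10^-6 ≪ 0.92, so the approximation is valid.

1.8 x 10^-6 M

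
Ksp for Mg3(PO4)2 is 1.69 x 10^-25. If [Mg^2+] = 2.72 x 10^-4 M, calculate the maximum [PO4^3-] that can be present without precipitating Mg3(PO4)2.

9.16 x 10^-8 M

Mg3(PO4)2(s) <=> 3 Mg^2+(aq) + 2 PO4^3-(aq)
Ksp = [Mg^2+]^3[PO4^3-]^2
Precipitation begins when Q = Ksp. With [Mg^2+] = 2.72 x 10^-4 M:
1.69 x 10^-25 = (2.72 x 10^-4)^3 × [PO4^3-]^2
[PO4^3-] = (1.69 x 10^-25 / 2.012 × 10^-11)^(1/2) = 9.16 × 10^-8 M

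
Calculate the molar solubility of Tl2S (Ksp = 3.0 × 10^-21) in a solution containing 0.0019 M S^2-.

Tl2S(s) ⇌ 2 Tl^+ + S^2-
Ksp = [Tl^+]^2[S^2-]
Let s be the molar solubility in this solution. [Tl^+] = 2s, [S^2-] = 0.0019 + s ≈ 0.0019 (common-ion effect: S^2- is already 0.0019 M).
Ksp ≈ (2s)^2 × 0.0019
s = 6.3 × 10^-10 M
Check: s = 6.3 × 10^-10 ≪ 0.0019, so the approximation is valid.

s = 6.3e-10 M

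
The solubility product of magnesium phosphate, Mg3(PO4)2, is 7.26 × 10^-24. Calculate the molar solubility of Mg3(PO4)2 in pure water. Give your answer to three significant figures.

s = 9.24e-6 M

Mg3(PO4)2(s) ⇌ 3 Mg^2+(aq) + 2 PO4^3-(aq)
Ksp = [Mg^2+]^3[PO4^3-]^2
If s mol/L of Mg3(PO4)2 dissolves, [Mg^2+] = 3s and [PO4^3-] = 2s.
Ksp = (3s)^3(2s)^2 = 108s^5
s^5 = 7.26 × 10^-24 / 108, so s = 9.24 × 10^-6 M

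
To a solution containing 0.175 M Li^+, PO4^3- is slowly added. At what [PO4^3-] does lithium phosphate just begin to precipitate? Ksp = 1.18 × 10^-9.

Li3PO4(s) ⇌ 3 Li^+(aq) + PO4^3-(aq)
Ksp = [Li^+]^3[PO4^3-]
Precipitation begins when Q = Ksp. With [Li^+] = 0.175 M:
1.18 × 10^-9 = (0.175)^3 × [PO4^3-]
[PO4^3-] = (1.18 × 10^-9 / 5.359 × 10^-3) = 2.20 x 10^-7 M

2.20 x 10^-7 M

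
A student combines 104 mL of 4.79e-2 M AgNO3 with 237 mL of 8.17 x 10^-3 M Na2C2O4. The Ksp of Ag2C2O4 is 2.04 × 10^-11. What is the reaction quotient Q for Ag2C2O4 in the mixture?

Total volume = 104 + 237 = 341 mL.
[Ag^+] = 4.79 × 10^-2 × (104/341) = 1.461 × 10^-2 M
[C2O4^2-] = 8.17 × 10^-3 × (237/341) = 5.678 × 10^-3 M
Ag2C2O4(s) ⇌ 2 Ag^+ + C2O4^2-, so Q = [Ag^+]^2[C2O4^2-]
Q = (1.461 × 10^-2)^2(5.678 × 10^-3) = 1.21 x 10^-6
Q > Ksp, so Ag2C2O4 will precipitate.

1.21e-6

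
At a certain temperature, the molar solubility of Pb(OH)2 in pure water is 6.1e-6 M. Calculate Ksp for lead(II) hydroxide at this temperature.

Pb(OH)2(s) ⇌ Pb^2+ + 2 OH^-
For each mole of Pb(OH)2 that dissolves: [Pb^2+] = s, [OH^-] = 2s.
Ksp = [Pb^2+][OH^-]^2
Substituting: Ksp = s(2s)^2 = 4s^3
With s = 6.1 x 10^-6: Ksp = 9.1 × 10^-16

9.1 × 10^-16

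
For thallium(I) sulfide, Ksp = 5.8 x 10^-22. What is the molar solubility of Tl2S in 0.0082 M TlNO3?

s ≈ 8.6 × 10^-18 M

Tl2S(s) <=> 2 Tl^+ + S^2-
Ksp = [Tl^+]^2[S^2-]
If s mol/L dissolves here, [Tl^+] = 0.0082 + 2s ≈ 0.0082, [S^2-] = s (since Tl^+ from TlNO3 dominates).
Ksp ≈ (0.0082)^2 × s
s = 8.6 × 10^-18 M
Check: 2s = 1.7 × 10^-17 ≪ 0.0082, so the approximation is valid.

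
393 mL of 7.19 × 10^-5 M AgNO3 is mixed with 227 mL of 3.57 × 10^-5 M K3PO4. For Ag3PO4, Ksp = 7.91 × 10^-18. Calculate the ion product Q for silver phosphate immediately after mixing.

Q ≈ 1.24 × 10^-18

Total volume = 393 + 227 = 620 mL.
[Ag^+] = 7.19 × 10^-5 × (393/620) = 4.558 x 10^-5 M
[PO4^3-] = 3.57 × 10^-5 × (227/620) = 1.307 x 10^-5 M
Ag3PO4(s) ⇌ 3 Ag^+(aq) + PO4^3-(aq), so Q = [Ag^+]^3[PO4^3-]
Q = (4.558 × 10^-5)^3(1.307 × 10^-5) = 1.24 × 10^-18
Q < Ksp, so no precipitate of Ag3PO4 forms.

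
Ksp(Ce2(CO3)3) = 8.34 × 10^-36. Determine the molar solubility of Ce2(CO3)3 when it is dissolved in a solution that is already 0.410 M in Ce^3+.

1.22e-12 M

Ce2(CO3)3(s) ⇌ 2 Ce^3+ + 3 CO3^2-
Ksp = [Ce^3+]^2[CO3^2-]^3
If s mol/L dissolves here, [Ce^3+] = 0.410 + 2s ≈ 0.410, [CO3^2-] = 3s (common-ion effect: Ce^3+ is already 0.410 M).
Ksp ≈ (0.410)^2 × (3s)^3
s = 1.22 × 10^-12 M
Check: 2s = 2.4 × 10^-12 ≪ 0.410, so the approximation is valid.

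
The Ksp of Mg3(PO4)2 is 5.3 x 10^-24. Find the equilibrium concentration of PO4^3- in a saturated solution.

Mg3(PO4)2(s) ⇌ 3 Mg^2+(aq) + 2 PO4^3-(aq)
Ksp = [Mg^2+]^3[PO4^3-]^2
For each mole of Mg3(PO4)2 that dissolves: [Mg^2+] = 3s, [PO4^3-] = 2s.
Ksp = (3s)^3(2s)^2 = 108s^5
s^5 = 5.3 x 10^-24 / 108, so s = 8.67 × 10^-6 M
[PO4^3-] = 2s = 1.7 × 10^-5 M

1.7 × 10^-5 M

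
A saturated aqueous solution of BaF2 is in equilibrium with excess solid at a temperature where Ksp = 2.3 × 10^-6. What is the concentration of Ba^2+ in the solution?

BaF2(s) <=> Ba^2+ + 2 F^-
Ksp = [Ba^2+][F^-]^2
Let s = molar solubility. Then [Ba^2+] = s and [F^-] = 2s.
Substituting: Ksp = s(2s)^2 = 4s^3
s^3 = 2.3 × 10^-6 / 4, so s = 8.32 × 10^-3 M
[Ba^2+] = s = 8.3 x 10^-3 M

[Ba^2+] = 8.3 × 10^-3 M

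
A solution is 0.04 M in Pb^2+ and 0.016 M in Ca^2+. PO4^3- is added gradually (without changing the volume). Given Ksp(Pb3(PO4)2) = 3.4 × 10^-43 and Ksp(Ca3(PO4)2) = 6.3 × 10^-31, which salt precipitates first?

Precipitation of each salt starts when its ion product equals its Ksp.
For Pb3(PO4)2: 3.4 × 10^-43 = (0.04)^3 × [PO4^3-]^2  ⇒  [PO4^3-] = 7.3 × 10^-20 M.
For Ca3(PO4)2: 6.3 × 10^-31 = (0.016)^3 × [PO4^3-]^2  ⇒  [PO4^3-] = 3.9 × 10^-13 M.
The salt with the lower threshold [PO4^3-] precipitates first: Pb3(PO4)2.

Pb3(PO4)2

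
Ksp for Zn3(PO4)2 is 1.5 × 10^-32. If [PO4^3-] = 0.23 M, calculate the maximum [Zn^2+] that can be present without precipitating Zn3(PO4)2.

6.6 × 10^-11 M

Zn3(PO4)2(s) ⇌ 3 Zn^2+ + 2 PO4^3-
Ksp = [Zn^2+]^3[PO4^3-]^2
Precipitation begins when Q = Ksp. With [PO4^3-] = 0.23 M:
1.5 × 10^-32 = (0.23)^2 × [Zn^2+]^3
[Zn^2+] = (1.5 × 10^-32 / 5.29 × 10^-2)^(1/3) = 6.6 × 10^-11 M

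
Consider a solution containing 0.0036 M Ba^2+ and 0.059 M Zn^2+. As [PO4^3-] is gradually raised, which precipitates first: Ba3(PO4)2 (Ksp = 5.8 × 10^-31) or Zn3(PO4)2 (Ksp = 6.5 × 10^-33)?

Each salt begins to precipitate when Q = Ksp, i.e. when [PO4^3-] reaches its threshold.
For Ba3(PO4)2: 5.8 × 10^-31 = (0.0036)^3 × [PO4^3-]^2  ⇒  [PO4^3-] = 3.5 × 10^-12 M.
For Zn3(PO4)2: 6.5 × 10^-33 = (0.059)^3 × [PO4^3-]^2  ⇒  [PO4^3-] = 5.6 x 10^-15 M.
The salt with the lower threshold [PO4^3-] precipitates first: Zn3(PO4)2.

Zn3(PO4)2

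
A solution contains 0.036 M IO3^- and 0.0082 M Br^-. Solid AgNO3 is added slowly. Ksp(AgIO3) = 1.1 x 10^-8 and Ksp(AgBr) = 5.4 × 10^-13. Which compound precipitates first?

AgBr

Each salt begins to precipitate when Q = Ksp, i.e. when [Ag^+] reaches its threshold.
For AgIO3: 1.1 x 10^-8 = 0.036 × [Ag^+]  ⇒  [Ag^+] = 3.1 × 10^-7 M.
For AgBr: 5.4 × 10^-13 = 0.0082 × [Ag^+]  ⇒  [Ag^+] = 6.6 × 10^-11 M.
The salt with the lower threshold [Ag^+] precipitates first: AgBr.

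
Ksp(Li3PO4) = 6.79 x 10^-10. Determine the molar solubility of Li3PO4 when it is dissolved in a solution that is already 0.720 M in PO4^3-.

Li3PO4(s) ⇌ 3 Li^+(aq) + PO4^3-(aq)
Ksp = [Li^+]^3[PO4^3-]
Let s = moles of Li3PO4 that dissolve per litre. [Li^+] = 3s, [PO4^3-] = 0.720 + s ≈ 0.720 (Ksp is small, so little additional dissolves).
Ksp ≈ (3s)^3 × 0.720
s = 3.27 x 10^-4 M
Check: s = 3.3 x 10^-4 ≪ 0.720, so the approximation is valid.

s ≈ 3.27 × 10^-4 M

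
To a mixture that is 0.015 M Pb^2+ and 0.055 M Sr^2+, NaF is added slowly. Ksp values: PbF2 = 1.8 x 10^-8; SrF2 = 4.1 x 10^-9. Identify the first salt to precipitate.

SrF2

Precipitation of each salt starts when its ion product equals its Ksp.
For PbF2: 1.8 x 10^-8 = 0.015 × [F^-]^2  ⇒  [F^-] = 1.1 × 10^-3 M.
For SrF2: 4.1 x 10^-9 = 0.055 × [F^-]^2  ⇒  [F^-] = 2.7 x 10^-4 M.
The salt with the lower threshold [F^-] precipitates first: SrF2.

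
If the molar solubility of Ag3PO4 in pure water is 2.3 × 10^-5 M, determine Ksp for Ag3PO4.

Ksp ≈ 7.6 x 10^-18

Ag3PO4(s) ⇌ 3 Ag^+ + PO4^3-
For each mole of Ag3PO4 that dissolves: [Ag^+] = 3s, [PO4^3-] = s.
Ksp = [Ag^+]^3[PO4^3-]
Ksp = (3s)^3s = 27s^4
Ksp = 27 × (2.3 × 10^-5)^4 = 7.6 × 10^-18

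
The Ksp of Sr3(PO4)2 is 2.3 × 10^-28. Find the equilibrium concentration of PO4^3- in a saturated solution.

[PO4^3-] = 2.3e-6 M

Sr3(PO4)2(s) <=> 3 Sr^2+(aq) + 2 PO4^3-(aq)
Ksp = [Sr^2+]^3[PO4^3-]^2
With molar solubility s: [Sr^2+] = 3s, [PO4^3-] = 2s.
So Ksp = (3s)^3 × (2s)^2 = 108s^5
Solving, s = (2.3 × 10^-28/108)^(1/5) = 1.16 x 10^-6 M
[PO4^3-] = 2s = 2.3 × 10^-6 M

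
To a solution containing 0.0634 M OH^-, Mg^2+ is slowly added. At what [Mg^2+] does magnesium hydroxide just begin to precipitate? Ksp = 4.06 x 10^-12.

[Mg^2+] ≈ 1.01e-9 M

Mg(OH)2(s) ⇌ Mg^2+(aq) + 2 OH^-(aq)
Ksp = [Mg^2+][OH^-]^2
Precipitation begins when Q = Ksp. With [OH^-] = 0.0634 M:
4.06 x 10^-12 = (0.0634)^2 × [Mg^2+]
[Mg^2+] = (4.06 x 10^-12 / 4.020 × 10^-3) = 1.01 × 10^-9 M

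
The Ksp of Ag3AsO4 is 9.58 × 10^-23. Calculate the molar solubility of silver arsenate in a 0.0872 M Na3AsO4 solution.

s = 3.44e-8 M

Ag3AsO4(s) ⇌ 3 Ag^+ + AsO4^3-
Ksp = [Ag^+]^3[AsO4^3-]
If s mol/L dissolves here, [Ag^+] = 3s, [AsO4^3-] = 0.0872 + s ≈ 0.0872 (common-ion effect: AsO4^3- is already 0.0872 M).
Ksp ≈ (3s)^3 × 0.0872
s = 3.44 × 10^-8 M
Check: s = 3.4 × 10^-8 ≪ 0.0872, so the approximation is valid.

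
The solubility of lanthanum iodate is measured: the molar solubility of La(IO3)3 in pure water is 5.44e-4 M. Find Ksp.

Ksp ≈ 2.36 × 10^-12

La(IO3)3(s) ⇌ La^3+(aq) + 3 IO3^-(aq)
If s mol/L of La(IO3)3 dissolves, [La^3+] = s and [IO3^-] = 3s.
Ksp = [La^3+][IO3^-]^3
Substituting: Ksp = s(3s)^3 = 27s^4
Ksp = 27 × (5.44 × 10^-4)^4 = 2.36 x 10^-12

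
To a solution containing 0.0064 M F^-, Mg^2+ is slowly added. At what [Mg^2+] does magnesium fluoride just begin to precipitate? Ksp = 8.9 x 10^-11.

[Mg^2+] = 2.2e-6 M

MgF2(s) <=> Mg^2+(aq) + 2 F^-(aq)
Ksp = [Mg^2+][F^-]^2
Precipitation begins when Q = Ksp. With [F^-] = 0.0064 M:
8.9 x 10^-11 = (0.0064)^2 × [Mg^2+]
[Mg^2+] = (8.9 x 10^-11 / 4.10 × 10^-5) = 2.2 x 10^-6 M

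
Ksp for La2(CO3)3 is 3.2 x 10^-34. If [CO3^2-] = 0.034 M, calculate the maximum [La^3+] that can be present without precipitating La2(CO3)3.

2.9e-15 M

La2(CO3)3(s) ⇌ 2 La^3+(aq) + 3 CO3^2-(aq)
Ksp = [La^3+]^2[CO3^2-]^3
Precipitation begins when Q = Ksp. With [CO3^2-] = 0.034 M:
3.2 x 10^-34 = (0.034)^3 × [La^3+]^2
[La^3+] = (3.2 x 10^-34 / 3.93 × 10^-5)^(1/2) = 2.9 × 10^-15 M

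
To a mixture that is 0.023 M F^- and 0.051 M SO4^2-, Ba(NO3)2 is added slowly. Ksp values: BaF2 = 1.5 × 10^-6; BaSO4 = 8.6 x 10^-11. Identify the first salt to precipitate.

BaSO4

Precipitation of each salt starts when its ion product equals its Ksp.
For BaF2: 1.5 × 10^-6 = (0.023)^2 × [Ba^2+]  ⇒  [Ba^2+] = 2.8 x 10^-3 M.
For BaSO4: 8.6 x 10^-11 = 0.051 × [Ba^2+]  ⇒  [Ba^2+] = 1.7 × 10^-9 M.
The salt with the lower threshold [Ba^2+] precipitates first: BaSO4.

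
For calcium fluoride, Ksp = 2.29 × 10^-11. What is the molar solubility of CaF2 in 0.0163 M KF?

s = 8.62e-8 M

CaF2(s) <=> Ca^2+ + 2 F^-
Ksp = [Ca^2+][F^-]^2
If s mol/L dissolves here, [Ca^2+] = s, [F^-] = 0.0163 + 2s ≈ 0.0163 (common-ion effect: F^- is already 0.0163 M).
Ksp ≈ s × (0.0163)^2
s = 8.62 x 10^-8 M
Check: 2s = 1.7 × 10^-7 ≪ 0.0163, so the approximation is valid.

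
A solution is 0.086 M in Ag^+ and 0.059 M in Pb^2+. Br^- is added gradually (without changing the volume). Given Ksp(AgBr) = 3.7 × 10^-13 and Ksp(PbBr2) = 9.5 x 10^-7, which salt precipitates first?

Precipitation of each salt starts when its ion product equals its Ksp.
For AgBr: 3.7 × 10^-13 = 0.086 × [Br^-]  ⇒  [Br^-] = 4.3 x 10^-12 M.
For PbBr2: 9.5 x 10^-7 = 0.059 × [Br^-]^2  ⇒  [Br^-] = 4.0 x 10^-3 M.
The salt with the lower threshold [Br^-] precipitates first: AgBr.

AgBr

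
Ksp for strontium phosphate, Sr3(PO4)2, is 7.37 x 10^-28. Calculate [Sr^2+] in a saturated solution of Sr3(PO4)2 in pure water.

[Sr^2+] = 4.40 × 10^-6 M

Sr3(PO4)2(s) ⇌ 3 Sr^2+ + 2 PO4^3-
Ksp = [Sr^2+]^3[PO4^3-]^2
With molar solubility s: [Sr^2+] = 3s, [PO4^3-] = 2s.
Ksp = (3s)^3(2s)^2 = 108s^5
s^5 = 7.37 x 10^-28 / 108, so s = 1.468 x 10^-6 M
[Sr^2+] = 3s = 4.40 × 10^-6 M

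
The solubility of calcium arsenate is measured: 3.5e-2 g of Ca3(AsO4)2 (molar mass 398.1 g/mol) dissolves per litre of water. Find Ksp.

5.7e-19

Molar solubility s = (3.5 × 10^-2 g/L) / (398.1 g/mol) = 8.79 x 10^-5 M.
Ca3(AsO4)2(s) ⇌ 3 Ca^2+ + 2 AsO4^3-
For each mole of Ca3(AsO4)2 that dissolves: [Ca^2+] = 3s, [AsO4^3-] = 2s.
Ksp = [Ca^2+]^3[AsO4^3-]^2
Ksp = (3s)^3(2s)^2 = 108s^5
With s = 8.79 × 10^-5: Ksp = 5.7 × 10^-19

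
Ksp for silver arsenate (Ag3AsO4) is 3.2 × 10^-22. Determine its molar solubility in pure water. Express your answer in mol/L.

Ag3AsO4(s) ⇌ 3 Ag^+(aq) + AsO4^3-(aq)
Ksp = [Ag^+]^3[AsO4^3-]
Let s = molar solubility. Then [Ag^+] = 3s and [AsO4^3-] = s.
So Ksp = (3s)^3 × s = 27s^4
s = (3.2 × 10^-22 / 27)^(1/4) = 1.9 x 10^-6 M

s ≈ 1.9e-6 M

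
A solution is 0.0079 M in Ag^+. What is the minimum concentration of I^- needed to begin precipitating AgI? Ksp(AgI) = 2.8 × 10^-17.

AgI(s) <=> Ag^+ + I^-
Ksp = [Ag^+][I^-]
Precipitation begins when Q = Ksp. With [Ag^+] = 0.0079 M:
2.8 × 10^-17 = (0.0079) × [I^-]
[I^-] = (2.8 × 10^-17 / 7.9 × 10^-3) = 3.5 × 10^-15 M

[I^-] ≈ 3.5 × 10^-15 M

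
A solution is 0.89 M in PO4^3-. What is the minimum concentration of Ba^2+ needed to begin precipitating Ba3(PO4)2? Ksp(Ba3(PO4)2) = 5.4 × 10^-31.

Ba3(PO4)2(s) ⇌ 3 Ba^2+ + 2 PO4^3-
Ksp = [Ba^2+]^3[PO4^3-]^2
Precipitation begins when Q = Ksp. With [PO4^3-] = 0.89 M:
5.4 × 10^-31 = (0.89)^2 × [Ba^2+]^3
[Ba^2+] = (5.4 × 10^-31 / 7.92 × 10^-1)^(1/3) = 8.8 × 10^-11 M

8.8 × 10^-11 M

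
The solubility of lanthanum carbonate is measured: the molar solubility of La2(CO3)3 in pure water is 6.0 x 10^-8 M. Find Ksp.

La2(CO3)3(s) ⇌ 2 La^3+ + 3 CO3^2-
If s mol/L of La2(CO3)3 dissolves, [La^3+] = 2s and [CO3^2-] = 3s.
Ksp = [La^3+]^2[CO3^2-]^3
Substituting: Ksp = (2s)^2(3s)^3 = 108s^5
With s = 6.0 × 10^-8: Ksp = 8.4 × 10^-35

Ksp ≈ 8.4e-35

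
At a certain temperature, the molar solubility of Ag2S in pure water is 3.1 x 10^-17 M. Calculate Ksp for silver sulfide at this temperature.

1.2 × 10^-49

Ag2S(s) ⇌ 2 Ag^+(aq) + S^2-(aq)
Let s = molar solubility. Then [Ag^+] = 2s and [S^2-] = s.
Ksp = [Ag^+]^2[S^2-]
So Ksp = (2s)^2 × s = 4s^3
With s = 3.1 × 10^-17: Ksp = 1.2 x 10^-49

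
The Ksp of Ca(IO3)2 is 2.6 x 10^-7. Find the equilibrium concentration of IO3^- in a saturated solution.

[IO3^-] = 8.0 × 10^-3 M

Ca(IO3)2(s) ⇌ Ca^2+ + 2 IO3^-
Ksp = [Ca^2+][IO3^-]^2
Let s = molar solubility. Then [Ca^2+] = s and [IO3^-] = 2s.
So Ksp = s × (2s)^2 = 4s^3
s = (2.6 x 10^-7 / 4)^(1/3) = 4.02 × 10^-3 M
[IO3^-] = 2s = 8.0 x 10^-3 M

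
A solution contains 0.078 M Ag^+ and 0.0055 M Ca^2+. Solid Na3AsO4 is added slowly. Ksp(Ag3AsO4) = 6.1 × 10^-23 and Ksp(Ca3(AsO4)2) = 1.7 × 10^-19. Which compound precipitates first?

Ag3AsO4

Precipitation of each salt starts when its ion product equals its Ksp.
For Ag3AsO4: 6.1 × 10^-23 = (0.078)^3 × [AsO4^3-]  ⇒  [AsO4^3-] = 1.3 × 10^-19 M.
For Ca3(AsO4)2: 1.7 × 10^-19 = (0.0055)^3 × [AsO4^3-]^2  ⇒  [AsO4^3-] = 1.0 x 10^-6 M.
The salt with the lower threshold [AsO4^3-] precipitates first: Ag3AsO4.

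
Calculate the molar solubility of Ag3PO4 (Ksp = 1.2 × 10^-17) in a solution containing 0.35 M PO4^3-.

Ag3PO4(s) <=> 3 Ag^+ + PO4^3-
Ksp = [Ag^+]^3[PO4^3-]
If s mol/L dissolves here, [Ag^+] = 3s, [PO4^3-] = 0.35 + s ≈ 0.35 (Ksp is small, so little additional dissolves).
Ksp ≈ (3s)^3 × 0.35
s = 1.1 × 10^-6 M
Check: s = 1.1 × 10^-6 ≪ 0.35, so the approximation is valid.

s = 1.1 × 10^-6 M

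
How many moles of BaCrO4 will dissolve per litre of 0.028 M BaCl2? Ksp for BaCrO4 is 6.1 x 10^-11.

s ≈ 2.2 × 10^-9 M

BaCrO4(s) ⇌ Ba^2+(aq) + CrO4^2-(aq)
Ksp = [Ba^2+][CrO4^2-]
If s mol/L dissolves here, [Ba^2+] = 0.028 + s ≈ 0.028, [CrO4^2-] = s (Ksp is small, so little additional dissolves).
Ksp ≈ 0.028 × s
s = 2.2 × 10^-9 M
Check: s = 2.2 × 10^-9 ≪ 0.028, so the approximation is valid.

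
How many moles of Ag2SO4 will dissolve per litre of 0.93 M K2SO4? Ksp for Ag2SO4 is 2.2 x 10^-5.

s ≈ 2.4 × 10^-3 M

Ag2SO4(s) ⇌ 2 Ag^+(aq) + SO4^2-(aq)
Ksp = [Ag^+]^2[SO4^2-]
Let s = moles of Ag2SO4 that dissolve per litre. [Ag^+] = 2s, [SO4^2-] = 0.93 + s ≈ 0.93 (since SO4^2- from K2SO4 dominates).
Ksp ≈ (2s)^2 × 0.93
s = 2.4 × 10^-3 M
Check: s = 2.4 x 10^-3 ≪ 0.93, so the approximation is valid.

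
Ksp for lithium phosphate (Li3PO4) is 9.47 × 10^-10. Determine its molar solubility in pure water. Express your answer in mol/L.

s ≈ 2.43e-3 M

Li3PO4(s) ⇌ 3 Li^+ + PO4^3-
Ksp = [Li^+]^3[PO4^3-]
For each mole of Li3PO4 that dissolves: [Li^+] = 3s, [PO4^3-] = s.
So Ksp = (3s)^3 × s = 27s^4
Solving, s = (9.47 × 10^-10/27)^(1/4) = 2.43 × 10^-3 M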